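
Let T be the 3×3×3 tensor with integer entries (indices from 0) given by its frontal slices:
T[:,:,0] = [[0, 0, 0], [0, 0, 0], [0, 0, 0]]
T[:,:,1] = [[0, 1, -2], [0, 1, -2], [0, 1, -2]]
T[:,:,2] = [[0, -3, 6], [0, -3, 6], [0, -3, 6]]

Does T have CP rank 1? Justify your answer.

If T = a ⊗ b ⊗ c then every fibre of T is a multiple of the corresponding factor, so read the factors off the fibres through the nonzero entry T[0,1,1] = 1.
The mode-1 fibre T[:,1,1] = [1, 1, 1] gives a = [1, 1, 1] (primitive direction); the mode-2 fibre T[0,:,1] = [0, 1, -2] gives b = [0, 1, -2]; then c[k] = T[0,1,k] / (a[0]·b[1]) = [0, 1, -3] / 1 = [0, 1, -3].
Expanding [1, 1, 1] ⊗ [0, 1, -2] ⊗ [0, 1, -3] reproduces all 27 entries of T, so T = [1, 1, 1] ⊗ [0, 1, -2] ⊗ [0, 1, -3] and rank(T) ≤ 1.
Equivalently every frontal slice T[:,:,k] is c[k] times the rank-1 matrix [1, 1, 1] ⊗ [0, 1, -2]. So T has rank 1 (it is nonzero).

Yes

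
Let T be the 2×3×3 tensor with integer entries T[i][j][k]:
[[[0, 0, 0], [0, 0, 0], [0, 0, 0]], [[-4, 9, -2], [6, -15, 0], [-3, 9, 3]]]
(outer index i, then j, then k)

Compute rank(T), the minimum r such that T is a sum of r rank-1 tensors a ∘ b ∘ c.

2

Lower bound: the mode-3 unfolding of T (rows indexed by k, columns by (i,j) = (0,0), (0,1), (0,2), (1,0), (1,1), (1,2)) is [[0, 0, 0, -4, 6, -3], [0, 0, 0, 9, -15, 9], [0, 0, 0, -2, 0, 3]].
There the 2×2 minor on rows k ∈ {0, 1}, columns (i,j) ∈ {(1,0), (1,1)} is det [[-4, 6], [9, -15]] = 6 ≠ 0, so this unfolding has rank ≥ 2; CP rank is at least every unfolding rank, so rank(T) ≥ 2. (Unfolding ranks only ever bound the CP rank from below — rank(T) can be strictly larger than all of them — so the matching upper bound has to come from an explicit 2-term decomposition.)
Upper bound — finding two terms. Every mode-1 slice of T is a multiple of one matrix: T[i,:,:] = a[i]·M with a = [0, 1] and M = [[-4, 9, -2], [6, -15, 0], [-3, 9, 3]] (rows indexed by j, columns by k). So it suffices to write M as a sum of two rank-1 matrices.
The columns of M satisfy (column 2) = 5·(column 0) + 2·(column 1), so splitting by columns, M = [-4, 6, -3][1, 0, 5]ᵀ + [9, -15, 9][0, 1, 2]ᵀ.
Hence T = [0, 1] ∘ [-4, 6, -3] ∘ [1, 0, 5] + [0, 1] ∘ [9, -15, 9] ∘ [0, 1, 2], so rank(T) ≤ 2.
These bounds meet, so rank(T) = 2.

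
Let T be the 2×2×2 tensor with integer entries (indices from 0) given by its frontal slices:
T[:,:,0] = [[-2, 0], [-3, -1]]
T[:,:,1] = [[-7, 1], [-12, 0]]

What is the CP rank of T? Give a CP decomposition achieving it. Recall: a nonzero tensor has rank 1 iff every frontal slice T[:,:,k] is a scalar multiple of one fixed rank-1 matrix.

Lower bound: the mode-1 unfolding of T (rows indexed by i, columns by (j,k) = (0,0), (0,1), (1,0), (1,1)) is [[-2, -7, 0, 1], [-3, -12, -1, 0]].
There the 2×2 minor on rows i ∈ {0, 1}, columns (j,k) ∈ {(0,0), (0,1)} is det [[-2, -7], [-3, -12]] = 3 ≠ 0, so this unfolding has rank ≥ 2; CP rank is at least every unfolding rank, so rank(T) ≥ 2. (Unfolding ranks only ever bound the CP rank from below — rank(T) can be strictly larger than all of them — so the matching upper bound has to come from an explicit 2-term decomposition.)
Upper bound — finding two terms. Write S_k = T[:,:,k] for the frontal slices: S₀ = [[-2, 0], [-3, -1]], S₁ = [[-7, 1], [-12, 0]].
If T = a₁ ⊗ b₁ ⊗ c₁ + a₂ ⊗ b₂ ⊗ c₂ then each S_k = c₁[k]·a₁b₁ᵀ + c₂[k]·a₂b₂ᵀ. S₀ and S₁ are linearly independent, so a₁b₁ᵀ and a₂b₂ᵀ must span the same plane of matrices: they are the rank-1 matrices of the form x·S₀ + y·S₁.
det(x·S₀ + y·S₁) is 2·x² + 10·xy + 12·y² = 2·(x + 3·y)(x + 2·y), vanishing at (x:y) = (3:-1) and (2:-1).
M₁ = 3·S₀ − S₁ = [[1, -1], [3, -3]] = [1, 3][1, -1]ᵀ and M₂ = 2·S₀ − S₁ = [[3, -1], [6, -2]] = [1, 2][3, -1]ᵀ, so take a₁ = [1, 3], b₁ = [1, -1], a₂ = [1, 2], b₂ = [3, -1].
Each slice is an integer combination of E₁ = a₁b₁ᵀ and E₂ = a₂b₂ᵀ: S₀ = E₁ − E₂, S₁ = 2·E₁ − 3·E₂; reading off coefficients, c₁ = [1, 2] and c₂ = [-1, -3].
Hence T = [1, 3] ⊗ [1, -1] ⊗ [1, 2] + [1, 2] ⊗ [3, -1] ⊗ [-1, -3], so rank(T) ≤ 2.
These bounds meet, so rank(T) = 2.

rank(T) = 2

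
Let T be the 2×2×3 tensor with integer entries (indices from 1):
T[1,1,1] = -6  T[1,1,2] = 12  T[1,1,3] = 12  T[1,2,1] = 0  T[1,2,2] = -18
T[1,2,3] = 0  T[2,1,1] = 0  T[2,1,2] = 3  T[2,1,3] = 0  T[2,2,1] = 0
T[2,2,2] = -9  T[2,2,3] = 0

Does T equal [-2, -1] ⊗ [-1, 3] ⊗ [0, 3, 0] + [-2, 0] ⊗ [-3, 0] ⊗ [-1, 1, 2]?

Reconstruct entrywise from the claimed factors. For example, T[2,2,3] = 0 and Σₗ aₗ[2]bₗ[2]cₗ[3] = (-1)·(3)·(0) + (0)·(0)·(2) = 0; checking all 12 entries, every one matches. The claim holds.

Yes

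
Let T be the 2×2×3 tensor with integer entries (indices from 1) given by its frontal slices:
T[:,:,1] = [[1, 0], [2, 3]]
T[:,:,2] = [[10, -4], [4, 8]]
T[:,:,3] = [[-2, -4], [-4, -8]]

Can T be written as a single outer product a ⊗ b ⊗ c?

The mode-3 unfolding of T (rows indexed by k, columns by (i,j) = (1,1), (1,2), (2,1), (2,2)) is [[1, 0, 2, 3], [10, -4, 4, 8], [-2, -4, -4, -8]].
There the 3×3 minor on rows k ∈ {1, 2, 3}, columns (i,j) ∈ {(1,1), (1,2), (2,1)} is det [[1, 0, 2], [10, -4, 4], [-2, -4, -4]] = -64 ≠ 0, so this unfolding has rank ≥ 3; CP rank is at least every unfolding rank, so rank(T) ≥ 3.
In particular rank(T) ≥ 3 > 1, so T is not rank-1.

No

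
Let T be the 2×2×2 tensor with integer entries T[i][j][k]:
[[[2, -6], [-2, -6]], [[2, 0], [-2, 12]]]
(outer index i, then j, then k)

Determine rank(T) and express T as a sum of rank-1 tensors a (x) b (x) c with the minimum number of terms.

Lower bound: the mode-3 unfolding of T (rows indexed by k, columns by (i,j) = (0,0), (0,1), (1,0), (1,1)) is [[2, -2, 2, -2], [-6, -6, 0, 12]].
There the 2×2 minor on rows k ∈ {0, 1}, columns (i,j) ∈ {(0,0), (0,1)} is det [[2, -2], [-6, -6]] = -24 ≠ 0, so this unfolding has rank ≥ 2; CP rank is at least every unfolding rank, so rank(T) ≥ 2. (Unfolding ranks only ever bound the CP rank from below — rank(T) can be strictly larger than all of them — so the matching upper bound has to come from an explicit 2-term decomposition.)
Upper bound — finding two terms. Write S_k = T[:,:,k] for the frontal slices: S₀ = [[2, -2], [2, -2]], S₁ = [[-6, -6], [0, 12]].
If T = a₁ (x) b₁ (x) c₁ + a₂ (x) b₂ (x) c₂ then each S_k = c₁[k]·a₁b₁ᵀ + c₂[k]·a₂b₂ᵀ. S₀ and S₁ are linearly independent, so a₁b₁ᵀ and a₂b₂ᵀ must span the same plane of matrices: they are the rank-1 matrices of the form x·S₀ + y·S₁.
det(x·S₀ + y·S₁) is 48·xy − 72·y² = 24·(2·x − 3·y)(y), vanishing at (x:y) = (3:2) and (1:0).
M₁ = 3·S₀ + 2·S₁ = [[-6, -18], [6, 18]] = (-6)·[1, -1][1, 3]ᵀ and M₂ = S₀ = [[2, -2], [2, -2]] = 2·[1, 1][1, -1]ᵀ, so take a₁ = [1, -1], b₁ = [1, 3], a₂ = [1, 1], b₂ = [1, -1].
Each slice is an integer combination of E₁ = a₁b₁ᵀ and E₂ = a₂b₂ᵀ: S₀ = 2·E₂, S₁ = −3·E₁ − 3·E₂; reading off coefficients, c₁ = [0, -3] and c₂ = [2, -3].
Hence T = [1, -1] (x) [1, 3] (x) [0, -3] + [1, 1] (x) [1, -1] (x) [2, -3], so rank(T) ≤ 2.
These bounds meet, so rank(T) = 2.

rank(T) = 2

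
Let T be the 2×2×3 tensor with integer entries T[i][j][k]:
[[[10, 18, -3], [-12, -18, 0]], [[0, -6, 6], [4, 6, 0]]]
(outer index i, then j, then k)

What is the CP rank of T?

Lower bound: the mode-2 unfolding of T (rows indexed by j, columns by (i,k) = (0,0), (0,1), (0,2), (1,0), (1,1), (1,2)) is [[10, 18, -3, 0, -6, 6], [-12, -18, 0, 4, 6, 0]].
There the 2×2 minor on rows j ∈ {0, 1}, columns (i,k) ∈ {(0,0), (0,1)} is det [[10, 18], [-12, -18]] = 36 ≠ 0, so this unfolding has rank ≥ 2; CP rank is at least every unfolding rank, so rank(T) ≥ 2. (This is only a lower bound: in general the CP rank may exceed every unfolding rank, so we still need to exhibit 2 rank-1 terms summing to T.)
Upper bound — finding two terms. Write S_k = T[:,:,k] for the frontal slices: S₀ = [[10, -12], [0, 4]], S₁ = [[18, -18], [-6, 6]], S₂ = [[-3, 0], [6, 0]].
If T = a₁ ∘ b₁ ∘ c₁ + a₂ ∘ b₂ ∘ c₂ then each S_k = c₁[k]·a₁b₁ᵀ + c₂[k]·a₂b₂ᵀ. S₀ and S₁ are linearly independent, so a₁b₁ᵀ and a₂b₂ᵀ must span the same plane of matrices: they are the rank-1 matrices of the form x·S₀ + y·S₁.
det(x·S₀ + y·S₁) is 40·x² + 60·xy = 20·(2·x + 3·y)(x), vanishing at (x:y) = (3:-2) and (0:1).
M₁ = 3·S₀ − 2·S₁ = [[-6, 0], [12, 0]] = (-6)·[1, -2][1, 0]ᵀ and M₂ = S₁ = [[18, -18], [-6, 6]] = 6·[3, -1][1, -1]ᵀ, so take a₁ = [1, -2], b₁ = [1, 0], a₂ = [3, -1], b₂ = [1, -1].
Each slice is an integer combination of E₁ = a₁b₁ᵀ and E₂ = a₂b₂ᵀ: S₀ = −2·E₁ + 4·E₂, S₁ = 6·E₂, S₂ = −3·E₁; reading off coefficients, c₁ = [-2, 0, -3] and c₂ = [4, 6, 0].
Hence T = [1, -2] ∘ [1, 0] ∘ [-2, 0, -3] + [3, -1] ∘ [1, -1] ∘ [4, 6, 0], so rank(T) ≤ 2.
These bounds meet, so rank(T) = 2.
Check entry T[1,0,1] = -6: (-2)·(1)·(0) + (-1)·(1)·(6) = -6.

2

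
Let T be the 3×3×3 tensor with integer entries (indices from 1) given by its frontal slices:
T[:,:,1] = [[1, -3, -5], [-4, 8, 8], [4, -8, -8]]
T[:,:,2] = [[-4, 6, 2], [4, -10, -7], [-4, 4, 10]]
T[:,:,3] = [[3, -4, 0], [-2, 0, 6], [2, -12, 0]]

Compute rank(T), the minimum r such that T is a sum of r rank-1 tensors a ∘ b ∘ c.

Lower bound: the mode-3 unfolding of T (rows indexed by k, columns by (i,j) = (1,1), (1,2), (1,3), (2,1), (2,2), (2,3), (3,1), (3,2), (3,3)) is [[1, -3, -5, -4, 8, 8, 4, -8, -8], [-4, 6, 2, 4, -10, -7, -4, 4, 10], [3, -4, 0, -2, 0, 6, 2, -12, 0]].
There the 3×3 minor on rows k ∈ {1, 2, 3}, columns (i,j) ∈ {(1,1), (1,2), (2,2)} is det [[1, -3, 8], [-4, 6, -10], [3, -4, 0]] = 34 ≠ 0, so this unfolding has rank ≥ 3; CP rank is at least every unfolding rank, so rank(T) ≥ 3. (Flattening ranks never certify an upper bound on CP rank; for that we must actually write T with 3 rank-1 terms.)
Upper bound: T is a sum of 3 rank-1 terms, T = (0, 1, 2) ∘ (0, 2, -1) ∘ (0, -1, -2) + (1, -2, 2) ∘ (1, -2, -2) ∘ (2, -2, 1) + (1, 0, 0) ∘ (1, -1, 1) ∘ (-1, -2, 2) (one valid choice — decompositions are not unique — normalised so each a, b is primitive with positive first nonzero entry; check it by expanding all entries), so rank(T) ≤ 3.
These bounds meet, so rank(T) = 3.

3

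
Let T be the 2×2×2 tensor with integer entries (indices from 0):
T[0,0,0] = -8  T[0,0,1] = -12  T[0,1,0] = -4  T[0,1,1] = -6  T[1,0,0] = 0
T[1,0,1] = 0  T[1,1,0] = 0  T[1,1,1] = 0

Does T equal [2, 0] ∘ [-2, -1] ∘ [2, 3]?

Yes

Reconstruct entrywise from the claimed factors. For example, T[0,1,1] = -6 and Σₗ aₗ[0]bₗ[1]cₗ[1] = (2)·(-1)·(3) = -6; checking all 8 entries, every one matches. The claim holds.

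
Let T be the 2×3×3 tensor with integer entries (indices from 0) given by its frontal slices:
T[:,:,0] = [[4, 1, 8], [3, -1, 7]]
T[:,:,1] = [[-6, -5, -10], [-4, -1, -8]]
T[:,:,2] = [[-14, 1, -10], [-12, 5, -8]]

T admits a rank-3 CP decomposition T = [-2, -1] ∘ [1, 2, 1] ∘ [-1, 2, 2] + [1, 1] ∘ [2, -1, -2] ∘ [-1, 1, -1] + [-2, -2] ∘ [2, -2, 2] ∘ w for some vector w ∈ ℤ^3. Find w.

w = [-1, 1, 2]

Subtract the known terms from T to get the rank-1 residual R = [-2, -2] ∘ [2, -2, 2] ∘ w, so R[i,j,k] = a[i]·b[j]·w[k]. Pick indices with nonzero a[0]·b[0] = (-2)·(2) = -4. Only the fibre through (0,0,·) is needed: R[0,0,:] = T[0,0,:] − Σₗ aₗ[0]bₗ[0]cₗ = [4, -6, -14] − (-2)·(1)·[-1, 2, 2] − (1)·(2)·[-1, 1, -1] = [4, -4, -8]. Then w[k] = R[0,0,k] / -4 for each k, giving w = [4, -4, -8] / -4 = [-1, 1, 2].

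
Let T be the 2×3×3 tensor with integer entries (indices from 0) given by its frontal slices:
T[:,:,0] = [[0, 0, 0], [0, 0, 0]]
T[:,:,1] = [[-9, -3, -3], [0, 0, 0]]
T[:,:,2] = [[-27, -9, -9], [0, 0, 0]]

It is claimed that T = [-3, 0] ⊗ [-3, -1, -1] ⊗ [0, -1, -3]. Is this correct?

Yes

Reconstruct entrywise from the claimed factors. For example, T[1,2,2] = 0 and Σₗ aₗ[1]bₗ[2]cₗ[2] = (0)·(-1)·(-3) = 0; checking all 18 entries, every one matches. The claim holds.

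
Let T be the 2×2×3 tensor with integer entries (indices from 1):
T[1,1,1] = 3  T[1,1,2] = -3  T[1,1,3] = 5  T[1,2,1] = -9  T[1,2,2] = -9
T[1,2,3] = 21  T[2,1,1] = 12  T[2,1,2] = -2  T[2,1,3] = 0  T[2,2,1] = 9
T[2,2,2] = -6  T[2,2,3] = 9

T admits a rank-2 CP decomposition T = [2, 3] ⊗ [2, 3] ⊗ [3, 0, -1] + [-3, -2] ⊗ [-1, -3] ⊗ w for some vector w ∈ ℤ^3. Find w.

w = [-3, -1, 3]

Subtract the known terms from T to get the rank-1 residual R = [-3, -2] ⊗ [-1, -3] ⊗ w, so R[i,j,k] = a[i]·b[j]·w[k]. Pick indices with nonzero a[1]·b[1] = (-3)·(-1) = 3. Only the fibre through (1,1,·) is needed: R[1,1,:] = T[1,1,:] − Σₗ aₗ[1]bₗ[1]cₗ = [3, -3, 5] − (2)·(2)·[3, 0, -1] = [-9, -3, 9]. Then w[k] = R[1,1,k] / 3 for each k, giving w = [-9, -3, 9] / 3 = [-3, -1, 3].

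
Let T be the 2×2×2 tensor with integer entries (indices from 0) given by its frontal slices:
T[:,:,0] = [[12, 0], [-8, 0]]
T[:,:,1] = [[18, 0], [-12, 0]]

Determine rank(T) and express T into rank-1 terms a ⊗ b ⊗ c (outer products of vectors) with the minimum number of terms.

Lower bound: T ≠ 0 (e.g. T[0,0,0] = 12), so rank(T) ≥ 1.
Upper bound: if T = a ⊗ b ⊗ c then every fibre of T is a multiple of the corresponding factor, so read the factors off the fibres through the nonzero entry T[0,0,0] = 12.
The mode-1 fibre T[:,0,0] = [12, -8] gives a = [3, -2] (primitive direction); the mode-2 fibre T[0,:,0] = [12, 0] gives b = [1, 0]; then c[k] = T[0,0,k] / (a[0]·b[0]) = [12, 18] / 3 = [4, 6].
Expanding [3, -2] ⊗ [1, 0] ⊗ [4, 6] reproduces all 8 entries of T, so T = [3, -2] ⊗ [1, 0] ⊗ [4, 6] and rank(T) ≤ 1.
These bounds meet, so rank(T) = 1.

rank(T) = 1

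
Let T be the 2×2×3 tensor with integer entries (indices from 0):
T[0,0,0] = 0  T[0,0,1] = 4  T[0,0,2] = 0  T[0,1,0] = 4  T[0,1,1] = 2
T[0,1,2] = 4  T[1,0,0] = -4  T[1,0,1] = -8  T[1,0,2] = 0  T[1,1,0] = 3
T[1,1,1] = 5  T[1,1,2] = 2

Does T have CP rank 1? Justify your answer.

No

The mode-3 unfolding of T (rows indexed by k, columns by (i,j) = (0,0), (0,1), (1,0), (1,1)) is [[0, 4, -4, 3], [4, 2, -8, 5], [0, 4, 0, 2]].
There the 3×3 minor on rows k ∈ {0, 1, 2}, columns (i,j) ∈ {(0,0), (0,1), (1,0)} is det [[0, 4, -4], [4, 2, -8], [0, 4, 0]] = -64 ≠ 0, so this unfolding has rank ≥ 3; CP rank is at least every unfolding rank, so rank(T) ≥ 3.
In particular rank(T) ≥ 3 > 1, so T is not rank-1.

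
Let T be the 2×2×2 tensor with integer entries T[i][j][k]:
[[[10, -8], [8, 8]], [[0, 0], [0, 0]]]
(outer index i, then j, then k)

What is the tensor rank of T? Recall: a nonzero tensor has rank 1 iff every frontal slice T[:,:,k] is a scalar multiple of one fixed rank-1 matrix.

2

Lower bound: the mode-2 unfolding of T (rows indexed by j, columns by (i,k) = (0,0), (0,1), (1,0), (1,1)) is [[10, -8, 0, 0], [8, 8, 0, 0]].
There the 2×2 minor on rows j ∈ {0, 1}, columns (i,k) ∈ {(0,0), (0,1)} is det [[10, -8], [8, 8]] = 144 ≠ 0, so this unfolding has rank ≥ 2; CP rank is at least every unfolding rank, so rank(T) ≥ 2. (This is only a lower bound: in general the CP rank may exceed every unfolding rank, so we still need to exhibit 2 rank-1 terms summing to T.)
Upper bound — finding two terms. Every mode-1 slice of T is a multiple of one matrix: T[i,:,:] = a[i]·M with a = (1, 0) and M = [[10, -8], [8, 8]] (rows indexed by j, columns by k). So it suffices to write M as a sum of two rank-1 matrices.
Splitting M by its rows (j = 0, 1), M = (1, 0)(10, -8)ᵀ + (0, 1)(8, 8)ᵀ.
Hence T = (1, 0) ⊗ (1, 0) ⊗ (10, -8) + (1, 0) ⊗ (0, 1) ⊗ (8, 8), so rank(T) ≤ 2.
These bounds meet, so rank(T) = 2.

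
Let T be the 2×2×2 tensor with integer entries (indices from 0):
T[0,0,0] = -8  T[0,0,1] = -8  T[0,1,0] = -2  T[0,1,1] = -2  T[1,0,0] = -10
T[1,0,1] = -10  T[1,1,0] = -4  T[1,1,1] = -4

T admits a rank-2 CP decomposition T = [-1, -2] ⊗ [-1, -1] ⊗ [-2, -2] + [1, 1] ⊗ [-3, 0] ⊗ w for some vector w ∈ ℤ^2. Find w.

Subtract the known terms from T to get the rank-1 residual R = [1, 1] ⊗ [-3, 0] ⊗ w, so R[i,j,k] = a[i]·b[j]·w[k]. Pick indices with nonzero a[0]·b[0] = (1)·(-3) = -3. Only the fibre through (0,0,·) is needed: R[0,0,:] = T[0,0,:] − Σₗ aₗ[0]bₗ[0]cₗ = [-8, -8] − (-1)·(-1)·[-2, -2] = [-6, -6]. Then w[k] = R[0,0,k] / -3 for each k, giving w = [-6, -6] / -3 = [2, 2].

w = [2, 2]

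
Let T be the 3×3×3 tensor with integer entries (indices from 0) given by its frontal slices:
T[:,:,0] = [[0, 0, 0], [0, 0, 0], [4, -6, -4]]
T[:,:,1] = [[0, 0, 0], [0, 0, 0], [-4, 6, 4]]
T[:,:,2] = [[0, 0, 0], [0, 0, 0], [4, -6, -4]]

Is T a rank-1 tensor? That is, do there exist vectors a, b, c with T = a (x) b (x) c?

If T = a (x) b (x) c then every fibre of T is a multiple of the corresponding factor, so read the factors off the fibres through the nonzero entry T[2,0,0] = 4.
The mode-1 fibre T[:,0,0] = [0, 0, 4] gives a = [0, 0, 1] (primitive direction); the mode-2 fibre T[2,:,0] = [4, -6, -4] gives b = [2, -3, -2]; then c[k] = T[2,0,k] / (a[2]·b[0]) = [4, -4, 4] / 2 = [2, -2, 2].
Expanding [0, 0, 1] (x) [2, -3, -2] (x) [2, -2, 2] reproduces all 27 entries of T, so T = [0, 0, 1] (x) [2, -3, -2] (x) [2, -2, 2] and rank(T) ≤ 1.
Equivalently every frontal slice T[:,:,k] is c[k] times the rank-1 matrix [0, 0, 1] (x) [2, -3, -2]. So T has rank 1 (it is nonzero).

Yes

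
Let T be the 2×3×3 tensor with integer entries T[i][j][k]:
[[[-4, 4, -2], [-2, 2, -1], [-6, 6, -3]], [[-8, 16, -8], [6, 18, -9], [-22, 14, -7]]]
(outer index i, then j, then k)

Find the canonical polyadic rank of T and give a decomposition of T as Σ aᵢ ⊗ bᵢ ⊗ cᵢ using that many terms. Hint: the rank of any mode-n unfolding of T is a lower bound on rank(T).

Lower bound: the mode-3 unfolding of T (rows indexed by k, columns by (i,j) = (0,0), (0,1), (0,2), (1,0), (1,1), (1,2)) is [[-4, -2, -6, -8, 6, -22], [4, 2, 6, 16, 18, 14], [-2, -1, -3, -8, -9, -7]].
There the 2×2 minor on rows k ∈ {0, 1}, columns (i,j) ∈ {(0,0), (1,0)} is det [[-4, -8], [4, 16]] = -32 ≠ 0, so this unfolding has rank ≥ 2; CP rank is at least every unfolding rank, so rank(T) ≥ 2. (Flattening ranks never certify an upper bound on CP rank; for that we must actually write T with 2 rank-1 terms.)
Upper bound — finding two terms. Write S_k = T[:,:,k] for the frontal slices: S₀ = [[-4, -2, -6], [-8, 6, -22]], S₁ = [[4, 2, 6], [16, 18, 14]], S₂ = [[-2, -1, -3], [-8, -9, -7]].
If T = a₁ ⊗ b₁ ⊗ c₁ + a₂ ⊗ b₂ ⊗ c₂ then each S_k = c₁[k]·a₁b₁ᵀ + c₂[k]·a₂b₂ᵀ. S₀ and S₁ are linearly independent, so a₁b₁ᵀ and a₂b₂ᵀ must span the same plane of matrices: they are the rank-1 matrices of the form x·S₀ + y·S₁.
The 2×2 minor of x·S₀ + y·S₁ on rows {0,1}, columns {0,1} is −40·x² + 40·y² = (-40)·(x − y)(x + y), vanishing at (x:y) = (1:1) and (1:-1).
M₁ = S₀ + S₁ = [[0, 0, 0], [8, 24, -8]] = 8·[0, 1][1, 3, -1]ᵀ and M₂ = S₀ − S₁ = [[-8, -4, -12], [-24, -12, -36]] = (-4)·[1, 3][2, 1, 3]ᵀ, so take a₁ = [0, 1], b₁ = [1, 3, -1], a₂ = [1, 3], b₂ = [2, 1, 3].
Each slice is an integer combination of E₁ = a₁b₁ᵀ and E₂ = a₂b₂ᵀ: S₀ = 4·E₁ − 2·E₂, S₁ = 4·E₁ + 2·E₂, S₂ = −2·E₁ − E₂; reading off coefficients, c₁ = [4, 4, -2] and c₂ = [-2, 2, -1].
Hence T = [0, 1] ⊗ [1, 3, -1] ⊗ [4, 4, -2] + [1, 3] ⊗ [2, 1, 3] ⊗ [-2, 2, -1], so rank(T) ≤ 2.
These bounds meet, so rank(T) = 2.
Check entry T[0,1,2] = -1: (0)·(3)·(-2) + (1)·(1)·(-1) = -1.

rank(T) = 2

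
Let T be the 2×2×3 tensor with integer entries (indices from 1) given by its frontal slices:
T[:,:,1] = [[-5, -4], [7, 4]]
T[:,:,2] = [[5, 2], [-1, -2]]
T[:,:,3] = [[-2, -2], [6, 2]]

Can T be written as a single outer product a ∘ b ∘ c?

The mode-3 unfolding of T (rows indexed by k, columns by (i,j) = (1,1), (1,2), (2,1), (2,2)) is [[-5, -4, 7, 4], [5, 2, -1, -2], [-2, -2, 6, 2]].
There the 3×3 minor on rows k ∈ {1, 2, 3}, columns (i,j) ∈ {(1,1), (1,2), (2,1)} is det [[-5, -4, 7], [5, 2, -1], [-2, -2, 6]] = 20 ≠ 0, so this unfolding has rank ≥ 3; CP rank is at least every unfolding rank, so rank(T) ≥ 3.
In particular rank(T) ≥ 3 > 1, so T is not rank-1.

No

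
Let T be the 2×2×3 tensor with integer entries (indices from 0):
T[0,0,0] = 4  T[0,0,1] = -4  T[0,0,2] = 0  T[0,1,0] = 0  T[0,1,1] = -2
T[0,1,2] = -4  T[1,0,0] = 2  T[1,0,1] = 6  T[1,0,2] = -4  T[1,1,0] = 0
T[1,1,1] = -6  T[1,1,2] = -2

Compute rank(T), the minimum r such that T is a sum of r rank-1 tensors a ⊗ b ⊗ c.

Lower bound: the mode-3 unfolding of T (rows indexed by k, columns by (i,j) = (0,0), (0,1), (1,0), (1,1)) is [[4, 0, 2, 0], [-4, -2, 6, -6], [0, -4, -4, -2]].
There the 3×3 minor on rows k ∈ {0, 1, 2}, columns (i,j) ∈ {(0,0), (0,1), (1,0)} is det [[4, 0, 2], [-4, -2, 6], [0, -4, -4]] = 160 ≠ 0, so this unfolding has rank ≥ 3; CP rank is at least every unfolding rank, so rank(T) ≥ 3. (This is only a lower bound: in general the CP rank may exceed every unfolding rank, so we still need to exhibit 3 rank-1 terms summing to T.)
Upper bound: T is a sum of 3 rank-1 terms, T = [0, 1] ⊗ [2, -1] ⊗ [0, 4, -2] + [1, 1] ⊗ [0, 1] ⊗ [0, -2, -4] + [2, 1] ⊗ [1, 0] ⊗ [2, -2, 0] (written with every a and b primitive with positive leading entry and the scale carried by c; CP decompositions are not unique, and this one is verified by expanding entrywise), so rank(T) ≤ 3.
These bounds meet, so rank(T) = 3.

3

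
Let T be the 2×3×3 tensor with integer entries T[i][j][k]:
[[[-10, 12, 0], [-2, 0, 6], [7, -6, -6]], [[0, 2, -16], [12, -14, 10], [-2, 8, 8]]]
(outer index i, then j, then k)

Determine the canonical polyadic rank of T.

3

Lower bound: the mode-3 unfolding of T (rows indexed by k, columns by (i,j) = (0,0), (0,1), (0,2), (1,0), (1,1), (1,2)) is [[-10, -2, 7, 0, 12, -2], [12, 0, -6, 2, -14, 8], [0, 6, -6, -16, 10, 8]].
There the 3×3 minor on rows k ∈ {0, 1, 2}, columns (i,j) ∈ {(0,0), (0,1), (1,0)} is det [[-10, -2, 0], [12, 0, 2], [0, 6, -16]] = -264 ≠ 0, so this unfolding has rank ≥ 3; CP rank is at least every unfolding rank, so rank(T) ≥ 3. (Flattening ranks never certify an upper bound on CP rank; for that we must actually write T with 3 rank-1 terms.)
Upper bound: T is a sum of 3 rank-1 terms, T = [0, 1] ⊗ [1, -1, -2] ⊗ [-4, 2, -4] + [1, -1] ⊗ [2, 1, -2] ⊗ [-4, 4, 2] + [1, 2] ⊗ [2, -2, 1] ⊗ [-1, 2, -2] (written with every a and b primitive with positive leading entry and the scale carried by c; CP decompositions are not unique, and this one is verified by expanding entrywise), so rank(T) ≤ 3.
These bounds meet, so rank(T) = 3.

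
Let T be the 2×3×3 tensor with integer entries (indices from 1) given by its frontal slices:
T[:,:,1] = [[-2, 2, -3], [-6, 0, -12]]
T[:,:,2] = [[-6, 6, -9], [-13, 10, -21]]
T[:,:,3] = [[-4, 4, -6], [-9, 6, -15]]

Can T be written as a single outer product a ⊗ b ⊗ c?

The mode-1 unfolding of T (rows indexed by i, columns by (j,k) = (1,1), (1,2), (1,3), (2,1), (2,2), (2,3), (3,1), (3,2), (3,3)) is [[-2, -6, -4, 2, 6, 4, -3, -9, -6], [-6, -13, -9, 0, 10, 6, -12, -21, -15]].
There the 2×2 minor on rows i ∈ {1, 2}, columns (j,k) ∈ {(1,1), (1,2)} is det [[-2, -6], [-6, -13]] = -10 ≠ 0, so this unfolding has rank ≥ 2; CP rank is at least every unfolding rank, so rank(T) ≥ 2.
In particular rank(T) ≥ 2 > 1, so T is not rank-1.

No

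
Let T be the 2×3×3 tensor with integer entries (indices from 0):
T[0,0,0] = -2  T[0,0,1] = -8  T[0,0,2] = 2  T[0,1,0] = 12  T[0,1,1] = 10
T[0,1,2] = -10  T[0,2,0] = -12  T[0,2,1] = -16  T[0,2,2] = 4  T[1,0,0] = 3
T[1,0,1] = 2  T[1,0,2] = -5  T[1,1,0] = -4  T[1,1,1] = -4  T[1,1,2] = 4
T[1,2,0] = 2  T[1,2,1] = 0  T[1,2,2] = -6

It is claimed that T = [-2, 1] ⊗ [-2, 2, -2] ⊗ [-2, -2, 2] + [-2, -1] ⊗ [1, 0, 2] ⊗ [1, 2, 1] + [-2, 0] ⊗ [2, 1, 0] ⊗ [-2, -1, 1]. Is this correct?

Reconstruct entrywise from the claimed factors. For example, T[1,0,2] = -5 and Σₗ aₗ[1]bₗ[0]cₗ[2] = (1)·(-2)·(2) + (-1)·(1)·(1) + (0)·(2)·(1) = -5; checking all 18 entries, every one matches. The claim holds.

Yes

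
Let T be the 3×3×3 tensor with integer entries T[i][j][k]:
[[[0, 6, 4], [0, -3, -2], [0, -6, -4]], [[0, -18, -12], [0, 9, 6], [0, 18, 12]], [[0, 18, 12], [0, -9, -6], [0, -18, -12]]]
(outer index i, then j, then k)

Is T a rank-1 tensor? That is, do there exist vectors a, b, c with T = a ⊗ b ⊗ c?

Yes

If T = a ⊗ b ⊗ c then every fibre of T is a multiple of the corresponding factor, so read the factors off the fibres through the nonzero entry T[0,0,1] = 6.
The mode-1 fibre T[:,0,1] = [6, -18, 18] gives a = [1, -3, 3] (primitive direction); the mode-2 fibre T[0,:,1] = [6, -3, -6] gives b = [2, -1, -2]; then c[k] = T[0,0,k] / (a[0]·b[0]) = [0, 6, 4] / 2 = [0, 3, 2].
Expanding [1, -3, 3] ⊗ [2, -1, -2] ⊗ [0, 3, 2] reproduces all 27 entries of T, so T = [1, -3, 3] ⊗ [2, -1, -2] ⊗ [0, 3, 2] and rank(T) ≤ 1.
Equivalently every frontal slice T[:,:,k] is c[k] times the rank-1 matrix [1, -3, 3] ⊗ [2, -1, -2]. So T has rank 1 (it is nonzero).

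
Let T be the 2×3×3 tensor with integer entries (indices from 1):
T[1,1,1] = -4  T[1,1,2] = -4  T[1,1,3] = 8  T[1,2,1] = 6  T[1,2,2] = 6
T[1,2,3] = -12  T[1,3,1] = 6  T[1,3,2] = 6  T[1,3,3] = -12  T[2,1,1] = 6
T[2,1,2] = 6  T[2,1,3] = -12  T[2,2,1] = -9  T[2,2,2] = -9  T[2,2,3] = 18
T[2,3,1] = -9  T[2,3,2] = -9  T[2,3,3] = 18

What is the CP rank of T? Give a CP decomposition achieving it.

Lower bound: T ≠ 0 (e.g. T[1,1,1] = -4), so rank(T) ≥ 1.
Upper bound: the mode-1 fibre T[:,1,1] = [-4, 6] gives a = [2, -3] (primitive direction); the mode-2 fibre T[1,:,1] = [-4, 6, 6] gives b = [2, -3, -3]; then c[k] = T[1,1,k] / (a[1]·b[1]) = [-4, -4, 8] / 4 = [-1, -1, 2].
Expanding [2, -3] ⊗ [2, -3, -3] ⊗ [-1, -1, 2] reproduces all 18 entries of T, so T = [2, -3] ⊗ [2, -3, -3] ⊗ [-1, -1, 2] and rank(T) ≤ 1.
These bounds meet, so rank(T) = 1.

rank(T) = 1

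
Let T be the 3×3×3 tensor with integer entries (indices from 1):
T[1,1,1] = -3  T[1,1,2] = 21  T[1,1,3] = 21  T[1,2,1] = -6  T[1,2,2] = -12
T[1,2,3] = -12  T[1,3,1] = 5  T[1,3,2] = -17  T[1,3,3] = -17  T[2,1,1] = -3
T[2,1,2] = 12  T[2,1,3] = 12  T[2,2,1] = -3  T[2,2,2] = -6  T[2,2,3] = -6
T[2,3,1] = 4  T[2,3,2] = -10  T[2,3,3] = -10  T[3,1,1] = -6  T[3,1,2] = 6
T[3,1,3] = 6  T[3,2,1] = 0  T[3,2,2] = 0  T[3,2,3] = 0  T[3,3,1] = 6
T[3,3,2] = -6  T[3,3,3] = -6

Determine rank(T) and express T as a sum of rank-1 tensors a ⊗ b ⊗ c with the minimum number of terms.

Lower bound: in the mode-1 unfolding of T (rows indexed by i, columns by (j,k)) the 2×2 minor on rows i ∈ {1, 2}, columns (j,k) ∈ {(1,1), (1,2)} is det [[-3, 21], [-3, 12]] = 27 ≠ 0, so that unfolding has rank ≥ 2 and hence rank(T) ≥ 2 (CP rank is at least every unfolding rank, though it can be larger).
Upper bound: with S_k = T[:,:,k], the two rank-1 terms a₁b₁ᵀ, a₂b₂ᵀ are the rank-1 members of the pencil x·S₁ + y·S₂.
The 2×2 minor of x·S₁ + y·S₂ on rows {1,2}, columns {1,2} is −9·x² − 9·xy + 18·y² = (-9)·(x + 2·y)(x − y), vanishing at (x:y) = (2:-1) and (1:1).
M₁ = 2·S₁ − S₂ = [[-27, 0, 27], [-18, 0, 18], [-18, 0, 18]] = (-9)·[3, 2, 2][1, 0, -1]ᵀ and M₂ = S₁ + S₂ = [[18, -18, -12], [9, -9, -6], [0, 0, 0]] = 3·[2, 1, 0][3, -3, -2]ᵀ, so take a₁ = [3, 2, 2], b₁ = [1, 0, -1], a₂ = [2, 1, 0], b₂ = [3, -3, -2].
Each slice is an integer combination of E₁ = a₁b₁ᵀ and E₂ = a₂b₂ᵀ: S₁ = −3·E₁ + E₂, S₂ = 3·E₁ + 2·E₂, S₃ = 3·E₁ + 2·E₂; reading off coefficients, c₁ = [-3, 3, 3] and c₂ = [1, 2, 2].
Hence T = [3, 2, 2] ⊗ [1, 0, -1] ⊗ [-3, 3, 3] + [2, 1, 0] ⊗ [3, -3, -2] ⊗ [1, 2, 2], so rank(T) ≤ 2.
These bounds meet, so rank(T) = 2.

rank(T) = 2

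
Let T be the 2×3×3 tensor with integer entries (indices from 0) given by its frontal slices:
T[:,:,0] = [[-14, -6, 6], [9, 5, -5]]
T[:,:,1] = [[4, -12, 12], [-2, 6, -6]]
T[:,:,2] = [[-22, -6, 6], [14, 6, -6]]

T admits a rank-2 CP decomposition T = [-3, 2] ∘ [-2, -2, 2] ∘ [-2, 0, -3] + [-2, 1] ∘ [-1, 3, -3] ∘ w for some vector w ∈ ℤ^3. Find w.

Subtract the known terms from T to get the rank-1 residual R = [-2, 1] ∘ [-1, 3, -3] ∘ w, so R[i,j,k] = a[i]·b[j]·w[k]. Pick indices with nonzero a[0]·b[0] = (-2)·(-1) = 2. Only the fibre through (0,0,·) is needed: R[0,0,:] = T[0,0,:] − Σₗ aₗ[0]bₗ[0]cₗ = [-14, 4, -22] − (-3)·(-2)·[-2, 0, -3] = [-2, 4, -4]. Then w[k] = R[0,0,k] / 2 for each k, giving w = [-2, 4, -4] / 2 = [-1, 2, -2].

w = [-1, 2, -2]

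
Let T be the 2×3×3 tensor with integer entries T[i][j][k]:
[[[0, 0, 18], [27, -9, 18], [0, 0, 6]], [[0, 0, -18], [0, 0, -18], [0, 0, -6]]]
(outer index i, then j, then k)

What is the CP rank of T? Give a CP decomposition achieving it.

rank(T) = 2

Lower bound: in the mode-3 unfolding of T (rows indexed by k, columns by (i,j)) the 2×2 minor on rows k ∈ {0, 2}, columns (i,j) ∈ {(0,0), (0,1)} is det [[0, 27], [18, 18]] = -486 ≠ 0, so that unfolding has rank ≥ 2 and hence rank(T) ≥ 2 (CP rank is at least every unfolding rank, though it can be larger).
Upper bound: with S_k = T[:,:,k], the two rank-1 terms a₁b₁ᵀ, a₂b₂ᵀ are the rank-1 members of the pencil x·S₀ + y·S₂.
The 2×2 minor of x·S₀ + y·S₂ on rows {0,1}, columns {0,1} is 486·xy = 486·(y)(x), vanishing at (x:y) = (1:0) and (0:1).
M₁ = S₀ = [[0, 27, 0], [0, 0, 0]] = 27·(1, 0)(0, 1, 0)ᵀ and M₂ = S₂ = [[18, 18, 6], [-18, -18, -6]] = 6·(1, -1)(3, 3, 1)ᵀ, so take a₁ = (1, 0), b₁ = (0, 1, 0), a₂ = (1, -1), b₂ = (3, 3, 1).
Each slice is an integer combination of E₁ = a₁b₁ᵀ and E₂ = a₂b₂ᵀ: S₀ = 27·E₁, S₁ = −9·E₁, S₂ = 6·E₂; reading off coefficients, c₁ = (27, -9, 0) and c₂ = (0, 0, 6).
Hence T = (1, 0) ⊗ (0, 1, 0) ⊗ (27, -9, 0) + (1, -1) ⊗ (3, 3, 1) ⊗ (0, 0, 6), so rank(T) ≤ 2.
These bounds meet, so rank(T) = 2.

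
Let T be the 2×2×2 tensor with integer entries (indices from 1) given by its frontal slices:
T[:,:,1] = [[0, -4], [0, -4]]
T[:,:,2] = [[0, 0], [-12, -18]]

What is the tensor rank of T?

Lower bound: the mode-3 unfolding of T (rows indexed by k, columns by (i,j) = (1,1), (1,2), (2,1), (2,2)) is [[0, -4, 0, -4], [0, 0, -12, -18]].
There the 2×2 minor on rows k ∈ {1, 2}, columns (i,j) ∈ {(1,2), (2,1)} is det [[-4, 0], [0, -12]] = 48 ≠ 0, so this unfolding has rank ≥ 2; CP rank is at least every unfolding rank, so rank(T) ≥ 2. (This is only a lower bound: in general the CP rank may exceed every unfolding rank, so we still need to exhibit 2 rank-1 terms summing to T.)
Upper bound — finding two terms. Write S_k = T[:,:,k] for the frontal slices: S₁ = [[0, -4], [0, -4]], S₂ = [[0, 0], [-12, -18]].
If T = a₁ ⊗ b₁ ⊗ c₁ + a₂ ⊗ b₂ ⊗ c₂ then each S_k = c₁[k]·a₁b₁ᵀ + c₂[k]·a₂b₂ᵀ. S₁ and S₂ are linearly independent, so a₁b₁ᵀ and a₂b₂ᵀ must span the same plane of matrices: they are the rank-1 matrices of the form x·S₁ + y·S₂.
det(x·S₁ + y·S₂) is −48·xy = (-48)·(y)(x), vanishing at (x:y) = (1:0) and (0:1).
M₁ = S₁ = [[0, -4], [0, -4]] = (-4)·[1, 1][0, 1]ᵀ and M₂ = S₂ = [[0, 0], [-12, -18]] = (-6)·[0, 1][2, 3]ᵀ, so take a₁ = [1, 1], b₁ = [0, 1], a₂ = [0, 1], b₂ = [2, 3].
Each slice is an integer combination of E₁ = a₁b₁ᵀ and E₂ = a₂b₂ᵀ: S₁ = −4·E₁, S₂ = −6·E₂; reading off coefficients, c₁ = [-4, 0] and c₂ = [0, -6].
Hence T = [1, 1] ⊗ [0, 1] ⊗ [-4, 0] + [0, 1] ⊗ [2, 3] ⊗ [0, -6], so rank(T) ≤ 2.
These bounds meet, so rank(T) = 2.

2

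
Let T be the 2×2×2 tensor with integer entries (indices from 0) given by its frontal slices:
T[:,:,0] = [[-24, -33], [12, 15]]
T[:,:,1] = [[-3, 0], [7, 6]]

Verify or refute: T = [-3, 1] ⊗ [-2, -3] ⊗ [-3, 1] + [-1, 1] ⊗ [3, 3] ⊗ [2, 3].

Yes

Reconstruct entrywise from the claimed factors. For example, T[0,1,0] = -33 and Σₗ aₗ[0]bₗ[1]cₗ[0] = (-3)·(-3)·(-3) + (-1)·(3)·(2) = -33; checking all 8 entries, every one matches. The claim holds.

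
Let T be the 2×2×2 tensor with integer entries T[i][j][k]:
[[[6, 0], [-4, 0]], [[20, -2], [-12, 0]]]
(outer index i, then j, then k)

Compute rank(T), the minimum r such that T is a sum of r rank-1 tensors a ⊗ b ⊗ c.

2

Lower bound: the mode-2 unfolding of T (rows indexed by j, columns by (i,k) = (0,0), (0,1), (1,0), (1,1)) is [[6, 0, 20, -2], [-4, 0, -12, 0]].
There the 2×2 minor on rows j ∈ {0, 1}, columns (i,k) ∈ {(0,0), (1,0)} is det [[6, 20], [-4, -12]] = 8 ≠ 0, so this unfolding has rank ≥ 2; CP rank is at least every unfolding rank, so rank(T) ≥ 2. (Flattening ranks never certify an upper bound on CP rank; for that we must actually write T with 2 rank-1 terms.)
Upper bound — finding two terms. Write S_k = T[:,:,k] for the frontal slices: S₀ = [[6, -4], [20, -12]], S₁ = [[0, 0], [-2, 0]].
If T = a₁ ⊗ b₁ ⊗ c₁ + a₂ ⊗ b₂ ⊗ c₂ then each S_k = c₁[k]·a₁b₁ᵀ + c₂[k]·a₂b₂ᵀ. S₀ and S₁ are linearly independent, so a₁b₁ᵀ and a₂b₂ᵀ must span the same plane of matrices: they are the rank-1 matrices of the form x·S₀ + y·S₁.
det(x·S₀ + y·S₁) is 8·x² − 8·xy = 8·(x − y)(x), vanishing at (x:y) = (1:1) and (0:1).
M₁ = S₀ + S₁ = [[6, -4], [18, -12]] = 2·[1, 3][3, -2]ᵀ and M₂ = S₁ = [[0, 0], [-2, 0]] = (-2)·[0, 1][1, 0]ᵀ, so take a₁ = [1, 3], b₁ = [3, -2], a₂ = [0, 1], b₂ = [1, 0].
Each slice is an integer combination of E₁ = a₁b₁ᵀ and E₂ = a₂b₂ᵀ: S₀ = 2·E₁ + 2·E₂, S₁ = −2·E₂; reading off coefficients, c₁ = [2, 0] and c₂ = [2, -2].
Hence T = [1, 3] ⊗ [3, -2] ⊗ [2, 0] + [0, 1] ⊗ [1, 0] ⊗ [2, -2], so rank(T) ≤ 2.
These bounds meet, so rank(T) = 2.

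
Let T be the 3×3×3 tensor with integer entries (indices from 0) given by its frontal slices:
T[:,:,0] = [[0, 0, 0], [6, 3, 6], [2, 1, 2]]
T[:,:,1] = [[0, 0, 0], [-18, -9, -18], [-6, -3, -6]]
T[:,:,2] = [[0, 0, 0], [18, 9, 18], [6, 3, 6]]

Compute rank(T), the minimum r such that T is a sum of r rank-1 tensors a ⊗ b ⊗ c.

Lower bound: T ≠ 0 (e.g. T[1,0,0] = 6), so rank(T) ≥ 1.
Upper bound: if T = a ⊗ b ⊗ c then every fibre of T is a multiple of the corresponding factor, so read the factors off the fibres through the nonzero entry T[1,0,0] = 6.
The mode-1 fibre T[:,0,0] = [0, 6, 2] gives a = [0, 3, 1] (primitive direction); the mode-2 fibre T[1,:,0] = [6, 3, 6] gives b = [2, 1, 2]; then c[k] = T[1,0,k] / (a[1]·b[0]) = [6, -18, 18] / 6 = [1, -3, 3].
Expanding [0, 3, 1] ⊗ [2, 1, 2] ⊗ [1, -3, 3] reproduces all 27 entries of T, so T = [0, 3, 1] ⊗ [2, 1, 2] ⊗ [1, -3, 3] and rank(T) ≤ 1.
These bounds meet, so rank(T) = 1.

1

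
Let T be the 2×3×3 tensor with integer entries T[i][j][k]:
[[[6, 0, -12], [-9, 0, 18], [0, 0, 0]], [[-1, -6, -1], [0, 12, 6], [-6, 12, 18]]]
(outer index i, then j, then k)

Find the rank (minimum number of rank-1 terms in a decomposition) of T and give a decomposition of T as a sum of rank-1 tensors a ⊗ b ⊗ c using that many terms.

rank(T) = 2

Lower bound: in the mode-3 unfolding of T (rows indexed by k, columns by (i,j)) the 2×2 minor on rows k ∈ {0, 1}, columns (i,j) ∈ {(0,0), (1,0)} is det [[6, -1], [0, -6]] = -36 ≠ 0, so that unfolding has rank ≥ 2 and hence rank(T) ≥ 2 (CP rank is at least every unfolding rank, though it can be larger).
Upper bound: with S_k = T[:,:,k], the two rank-1 terms a₁b₁ᵀ, a₂b₂ᵀ are the rank-1 members of the pencil x·S₀ + y·S₁.
The 2×2 minor of x·S₀ + y·S₁ on rows {0,1}, columns {0,1} is −9·x² + 18·xy = (-9)·(x − 2·y)(x), vanishing at (x:y) = (2:1) and (0:1).
M₁ = 2·S₀ + S₁ = [[12, -18, 0], [-8, 12, 0]] = 2·[3, -2][2, -3, 0]ᵀ and M₂ = S₁ = [[0, 0, 0], [-6, 12, 12]] = (-6)·[0, 1][1, -2, -2]ᵀ, so take a₁ = [3, -2], b₁ = [2, -3, 0], a₂ = [0, 1], b₂ = [1, -2, -2].
Each slice is an integer combination of E₁ = a₁b₁ᵀ and E₂ = a₂b₂ᵀ: S₀ = E₁ + 3·E₂, S₁ = −6·E₂, S₂ = −2·E₁ − 9·E₂; reading off coefficients, c₁ = [1, 0, -2] and c₂ = [3, -6, -9].
Hence T = [3, -2] ⊗ [2, -3, 0] ⊗ [1, 0, -2] + [0, 1] ⊗ [1, -2, -2] ⊗ [3, -6, -9], so rank(T) ≤ 2.
These bounds meet, so rank(T) = 2.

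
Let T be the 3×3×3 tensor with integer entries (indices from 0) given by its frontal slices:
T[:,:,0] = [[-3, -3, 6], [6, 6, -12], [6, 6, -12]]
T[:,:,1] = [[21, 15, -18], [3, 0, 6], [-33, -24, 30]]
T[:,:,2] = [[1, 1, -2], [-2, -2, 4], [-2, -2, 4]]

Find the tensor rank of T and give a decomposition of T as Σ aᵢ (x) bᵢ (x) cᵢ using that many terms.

rank(T) = 2

Lower bound: the mode-3 unfolding of T (rows indexed by k, columns by (i,j) = (0,0), (0,1), (0,2), (1,0), (1,1), (1,2), (2,0), (2,1), (2,2)) is [[-3, -3, 6, 6, 6, -12, 6, 6, -12], [21, 15, -18, 3, 0, 6, -33, -24, 30], [1, 1, -2, -2, -2, 4, -2, -2, 4]].
There the 2×2 minor on rows k ∈ {0, 1}, columns (i,j) ∈ {(0,0), (0,1)} is det [[-3, -3], [21, 15]] = 18 ≠ 0, so this unfolding has rank ≥ 2; CP rank is at least every unfolding rank, so rank(T) ≥ 2. (This is only a lower bound: in general the CP rank may exceed every unfolding rank, so we still need to exhibit 2 rank-1 terms summing to T.)
Upper bound — finding two terms. Write S_k = T[:,:,k] for the frontal slices: S₀ = [[-3, -3, 6], [6, 6, -12], [6, 6, -12]], S₁ = [[21, 15, -18], [3, 0, 6], [-33, -24, 30]], S₂ = [[1, 1, -2], [-2, -2, 4], [-2, -2, 4]].
If T = a₁ (x) b₁ (x) c₁ + a₂ (x) b₂ (x) c₂ then each S_k = c₁[k]·a₁b₁ᵀ + c₂[k]·a₂b₂ᵀ. S₀ and S₁ are linearly independent, so a₁b₁ᵀ and a₂b₂ᵀ must span the same plane of matrices: they are the rank-1 matrices of the form x·S₀ + y·S₁.
The 2×2 minor of x·S₀ + y·S₁ on rows {0,1}, columns {0,1} is 45·xy − 45·y² = 45·(x − y)(y), vanishing at (x:y) = (1:1) and (1:0).
M₁ = S₀ + S₁ = [[18, 12, -12], [9, 6, -6], [-27, -18, 18]] = 3·[2, 1, -3][3, 2, -2]ᵀ and M₂ = S₀ = [[-3, -3, 6], [6, 6, -12], [6, 6, -12]] = (-3)·[1, -2, -2][1, 1, -2]ᵀ, so take a₁ = [2, 1, -3], b₁ = [3, 2, -2], a₂ = [1, -2, -2], b₂ = [1, 1, -2].
Each slice is an integer combination of E₁ = a₁b₁ᵀ and E₂ = a₂b₂ᵀ: S₀ = −3·E₂, S₁ = 3·E₁ + 3·E₂, S₂ = E₂; reading off coefficients, c₁ = [0, 3, 0] and c₂ = [-3, 3, 1].
Hence T = [2, 1, -3] (x) [3, 2, -2] (x) [0, 3, 0] + [1, -2, -2] (x) [1, 1, -2] (x) [-3, 3, 1], so rank(T) ≤ 2.
These bounds meet, so rank(T) = 2.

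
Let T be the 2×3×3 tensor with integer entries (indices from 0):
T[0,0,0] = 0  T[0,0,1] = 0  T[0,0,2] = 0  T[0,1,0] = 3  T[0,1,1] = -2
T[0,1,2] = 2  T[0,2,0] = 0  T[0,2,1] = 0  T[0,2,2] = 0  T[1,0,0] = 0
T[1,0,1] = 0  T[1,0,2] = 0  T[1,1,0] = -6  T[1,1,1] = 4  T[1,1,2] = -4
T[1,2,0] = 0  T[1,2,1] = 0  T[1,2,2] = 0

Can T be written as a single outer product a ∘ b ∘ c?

Yes

If T = a ∘ b ∘ c then every fibre of T is a multiple of the corresponding factor, so read the factors off the fibres through the nonzero entry T[0,1,0] = 3.
The mode-1 fibre T[:,1,0] = [3, -6] gives a = (1, -2) (primitive direction); the mode-2 fibre T[0,:,0] = [0, 3, 0] gives b = (0, 1, 0); then c[k] = T[0,1,k] / (a[0]·b[1]) = [3, -2, 2] / 1 = (3, -2, 2).
Expanding (1, -2) ∘ (0, 1, 0) ∘ (3, -2, 2) reproduces all 18 entries of T, so T = (1, -2) ∘ (0, 1, 0) ∘ (3, -2, 2) and rank(T) ≤ 1.
Equivalently every frontal slice T[:,:,k] is c[k] times the rank-1 matrix (1, -2) ∘ (0, 1, 0). So T has rank 1 (it is nonzero).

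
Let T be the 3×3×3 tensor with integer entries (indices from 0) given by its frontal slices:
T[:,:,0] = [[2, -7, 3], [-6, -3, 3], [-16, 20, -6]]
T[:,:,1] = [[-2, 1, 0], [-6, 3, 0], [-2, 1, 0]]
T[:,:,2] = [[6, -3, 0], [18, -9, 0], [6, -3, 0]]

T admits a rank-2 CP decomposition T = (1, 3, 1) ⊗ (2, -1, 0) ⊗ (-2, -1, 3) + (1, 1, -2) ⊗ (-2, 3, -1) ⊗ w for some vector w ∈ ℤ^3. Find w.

Subtract the known terms from T to get the rank-1 residual R = (1, 1, -2) ⊗ (-2, 3, -1) ⊗ w, so R[i,j,k] = a[i]·b[j]·w[k]. Pick indices with nonzero a[0]·b[0] = (1)·(-2) = -2. Only the fibre through (0,0,·) is needed: R[0,0,:] = T[0,0,:] − Σₗ aₗ[0]bₗ[0]cₗ = [2, -2, 6] − (1)·(2)·(-2, -1, 3) = [6, 0, 0]. Then w[k] = R[0,0,k] / -2 for each k, giving w = [6, 0, 0] / -2 = (-3, 0, 0).

w = (-3, 0, 0)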